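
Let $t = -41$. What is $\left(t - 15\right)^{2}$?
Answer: $3136$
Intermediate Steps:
$\left(t - 15\right)^{2} = \left(-41 - 15\right)^{2} = \left(-56\right)^{2} = 3136$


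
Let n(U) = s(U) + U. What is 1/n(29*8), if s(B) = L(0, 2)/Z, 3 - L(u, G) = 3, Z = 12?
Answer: 1/232 ≈ 0.0043103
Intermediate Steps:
L(u, G) = 0 (L(u, G) = 3 - 1*3 = 3 - 3 = 0)
s(B) = 0 (s(B) = 0/12 = 0*(1/12) = 0)
n(U) = U (n(U) = 0 + U = U)
1/n(29*8) = 1/(29*8) = 1/232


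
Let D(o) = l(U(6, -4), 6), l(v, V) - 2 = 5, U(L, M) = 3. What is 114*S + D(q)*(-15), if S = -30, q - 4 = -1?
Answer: -3525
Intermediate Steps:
q = 3 (q = 4 - 1 = 3)
l(v, V) = 7 (l(v, V) = 2 + 5 = 7)
D(o) = 7
114*S + D(q)*(-15) = 114*(-30) + 7*(-15) = -3420 - 105 = -3525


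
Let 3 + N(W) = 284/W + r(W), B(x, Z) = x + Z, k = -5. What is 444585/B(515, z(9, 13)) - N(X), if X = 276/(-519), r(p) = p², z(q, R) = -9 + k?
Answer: 163717099677/114957289 ≈ 1424.2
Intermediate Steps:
z(q, R) = -14 (z(q, R) = -9 - 5 = -14)
B(x, Z) = Z + x
X = -92/173 (X = 276*(-1/519) = -92/173 ≈ -0.53179)
N(W) = -3 + W² + 284/W (N(W) = -3 + (284/W + W²) = -3 + (W² + 284/W) = -3 + W² + 284/W)
444585/B(515, z(9, 13)) - N(X) = 444585/(-14 + 515) - (-3 + (-92/173)² + 284/(-92/173)) = 444585/501 - (-3 + 8464/29929 + 284*(-173/92)) = 444585*(1/501) - (-3 + 8464/29929 - 12283/23) = 148195/167 - 1*(-369488336/688367) = 148195/167 + 369488336/688367 = 163717099677/114957289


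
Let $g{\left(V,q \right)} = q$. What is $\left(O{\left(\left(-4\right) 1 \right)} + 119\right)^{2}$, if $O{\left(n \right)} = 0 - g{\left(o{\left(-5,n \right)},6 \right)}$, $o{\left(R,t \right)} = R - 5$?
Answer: $12769$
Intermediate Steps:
$o{\left(R,t \right)} = -5 + R$ ($o{\left(R,t \right)} = R - 5 = -5 + R$)
$O{\left(n \right)} = -6$ ($O{\left(n \right)} = 0 - 6 = -6$)
$\left(O{\left(\left(-4\right) 1 \right)} + 119\right)^{2} = \left(-6 + 119\right)^{2} = 113^{2} = 12769$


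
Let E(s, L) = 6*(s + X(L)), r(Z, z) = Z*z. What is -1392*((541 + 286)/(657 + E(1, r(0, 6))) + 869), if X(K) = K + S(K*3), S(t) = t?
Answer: -267715936/221 ≈ -1.2114e+6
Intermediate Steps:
X(K) = 4*K (X(K) = K + K*3 = K + 3*K = 4*K)
E(s, L) = 6*s + 24*L (E(s, L) = 6*(s + 4*L) = 6*s + 24*L)
-1392*((541 + 286)/(657 + E(1, r(0, 6))) + 869) = -1392*((541 + 286)/(657 + (6*1 + 24*(0*6))) + 869) = -1392*(827/(657 + (6 + 24*0)) + 869) = -1392*(827/(657 + (6 + 0)) + 869) = -1392*(827/(657 + 6) + 869) = -1392*(827/663 + 869) = -1392*576974/663 = -267715936/221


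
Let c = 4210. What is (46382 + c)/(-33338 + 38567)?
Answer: 16864/1743 ≈ 9.6753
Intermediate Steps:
(46382 + c)/(-33338 + 38567) = (46382 + 4210)/(-33338 + 38567) = 50592/5229 = 50592*(1/5229) = 16864/1743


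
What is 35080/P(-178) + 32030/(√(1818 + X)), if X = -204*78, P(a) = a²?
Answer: 8770/7921 - 16015*I*√174/783 ≈ 1.1072 - 269.8*I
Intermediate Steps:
X = -15912
35080/P(-178) + 32030/(√(1818 + X)) = 35080/((-178)²) + 32030/(√(1818 - 15912)) = 35080/31684 + 32030/(√(-14094)) = 35080*(1/31684) + 32030/((9*I*√174)) = 8770/7921 + 32030*(-I*√174/1566) = 8770/7921 - 16015*I*√174/783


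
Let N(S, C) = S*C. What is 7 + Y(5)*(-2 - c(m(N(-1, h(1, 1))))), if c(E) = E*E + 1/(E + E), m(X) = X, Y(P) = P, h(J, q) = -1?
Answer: -21/2 ≈ -10.500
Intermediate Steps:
N(S, C) = C*S
c(E) = E**2 + 1/(2*E)
7 + Y(5)*(-2 - c(m(N(-1, h(1, 1))))) = 7 + 5*(-2 - (1/2 + (-1*(-1))**3)/((-1*(-1)))) = 7 + 5*(-2 - (1/2 + 1**3)/1) = 7 + 5*(-2 - (1/2 + 1)) = 7 + 5*(-2 - 3/2) = 7 + 5*(-7/2) = 7 - 35/2 = -21/2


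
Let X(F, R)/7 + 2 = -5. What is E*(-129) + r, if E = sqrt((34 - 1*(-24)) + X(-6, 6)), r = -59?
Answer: -446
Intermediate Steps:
X(F, R) = -49 (X(F, R) = -14 + 7*(-5) = -14 - 35 = -49)
E = 3 (E = sqrt((34 - 1*(-24)) - 49) = sqrt((34 + 24) - 49) = sqrt(58 - 49) = sqrt(9) = 3)
E*(-129) + r = 3*(-129) - 59 = -387 - 59 = -446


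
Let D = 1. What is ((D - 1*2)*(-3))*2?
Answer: 6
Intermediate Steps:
((D - 1*2)*(-3))*2 = ((1 - 1*2)*(-3))*2 = ((1 - 2)*(-3))*2 = -1*(-3)*2 = 3*2 = 6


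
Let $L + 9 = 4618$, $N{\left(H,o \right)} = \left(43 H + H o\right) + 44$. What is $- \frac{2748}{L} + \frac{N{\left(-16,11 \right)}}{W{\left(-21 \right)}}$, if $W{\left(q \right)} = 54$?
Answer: $- \frac{1963886}{124443} \approx -15.781$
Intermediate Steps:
$N{\left(H,o \right)} = 44 + 43 H + H o$
$L = 4609$ ($L = -9 + 4618 = 4609$)
$- \frac{2748}{L} + \frac{N{\left(-16,11 \right)}}{W{\left(-21 \right)}} = - \frac{2748}{4609} + \frac{44 + 43 \left(-16\right) - 176}{54} = \left(-2748\right) \frac{1}{4609} + \left(44 - 688 - 176\right) \frac{1}{54} = - \frac{2748}{4609} - \frac{410}{27} = - \frac{1963886}{124443}$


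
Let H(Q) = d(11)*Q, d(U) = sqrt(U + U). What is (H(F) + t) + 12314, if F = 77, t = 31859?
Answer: 44173 + 77*sqrt(22) ≈ 44534.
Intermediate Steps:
d(U) = sqrt(2)*sqrt(U) (d(U) = sqrt(2*U) = sqrt(2)*sqrt(U))
H(Q) = Q*sqrt(22) (H(Q) = (sqrt(2)*sqrt(11))*Q = sqrt(22)*Q = Q*sqrt(22))
(H(F) + t) + 12314 = (77*sqrt(22) + 31859) + 12314 = (31859 + 77*sqrt(22)) + 12314 = 44173 + 77*sqrt(22)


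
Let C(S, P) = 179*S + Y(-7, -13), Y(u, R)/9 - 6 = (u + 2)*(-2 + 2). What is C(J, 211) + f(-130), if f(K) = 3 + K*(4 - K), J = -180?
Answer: -49583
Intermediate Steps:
Y(u, R) = 54 (Y(u, R) = 54 + 9*((u + 2)*(-2 + 2)) = 54 + 9*((2 + u)*0) = 54 + 9*0 = 54 + 0 = 54)
C(S, P) = 54 + 179*S (C(S, P) = 179*S + 54 = 54 + 179*S)
C(J, 211) + f(-130) = (54 + 179*(-180)) + (3 - 1*(-130)² + 4*(-130)) = (54 - 32220) + (3 - 1*16900 - 520) = -32166 + (3 - 16900 - 520) = -32166 - 17417 = -49583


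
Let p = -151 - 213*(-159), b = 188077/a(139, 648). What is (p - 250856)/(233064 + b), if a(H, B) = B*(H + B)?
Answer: -110736188640/118857234541 ≈ -0.93167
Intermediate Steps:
a(H, B) = B*(B + H)
b = 188077/509976 (b = 188077/((648*(648 + 139))) = 188077/((648*787)) = 188077/509976 ≈ 0.36880)
p = 33716 (p = -151 + 33867 = 33716)
(p - 250856)/(233064 + b) = (33716 - 250856)/(233064 + 188077/509976) = -217140/118857234541/509976 = -217140*509976/118857234541 = -110736188640/118857234541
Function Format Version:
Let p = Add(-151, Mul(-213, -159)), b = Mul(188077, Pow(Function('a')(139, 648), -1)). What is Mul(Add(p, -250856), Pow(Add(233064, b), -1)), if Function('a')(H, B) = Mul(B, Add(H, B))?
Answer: Rational(-110736188640, 118857234541) ≈ -0.93167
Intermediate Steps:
Function('a')(H, B) = Mul(B, Add(B, H))
b = Rational(188077, 509976) (b = Mul(188077, Pow(Mul(648, Add(648, 139)), -1)) = Mul(188077, Pow(Mul(648, 787), -1)) = Mul(188077, Pow(509976, -1)) = Mul(188077, Rational(1, 509976)) = Rational(188077, 509976) ≈ 0.36880)
p = 33716 (p = Add(-151, 33867) = 33716)
Mul(Add(p, -250856), Pow(Add(233064, b), -1)) = Mul(Add(33716, -250856), Pow(Add(233064, Rational(188077, 509976)), -1)) = Mul(-217140, Pow(Rational(118857234541, 509976), -1)) = Mul(-217140, Rational(509976, 118857234541)) = Rational(-110736188640, 118857234541)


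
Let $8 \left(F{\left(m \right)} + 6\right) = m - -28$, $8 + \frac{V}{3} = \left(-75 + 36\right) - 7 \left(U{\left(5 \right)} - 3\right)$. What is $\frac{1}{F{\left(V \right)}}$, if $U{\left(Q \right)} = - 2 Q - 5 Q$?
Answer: $\frac{8}{637} \approx 0.012559$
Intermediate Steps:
$U{\left(Q \right)} = - 7 Q$
$V = 657$ ($V = -24 + 3 \left(\left(-75 + 36\right) - 7 \left(\left(-7\right) 5 - 3\right)\right) = -24 + 3 \left(-39 - 7 \left(-35 - 3\right)\right) = -24 + 3 \left(-39 - -266\right) = -24 + 3 \left(-39 + 266\right) = -24 + 3 \cdot 227 = -24 + 681 = 657$)
$F{\left(m \right)} = - \frac{5}{2} + \frac{m}{8}$ ($F{\left(m \right)} = -6 + \frac{m - -28}{8} = -6 + \frac{m + 28}{8} = -6 + \frac{28 + m}{8} = -6 + \left(\frac{7}{2} + \frac{m}{8}\right) = - \frac{5}{2} + \frac{m}{8}$)
$\frac{1}{F{\left(V \right)}} = \frac{1}{- \frac{5}{2} + \frac{1}{8} \cdot 657} = \frac{1}{- \frac{5}{2} + \frac{657}{8}} = \frac{1}{\frac{637}{8}} = \frac{8}{637}$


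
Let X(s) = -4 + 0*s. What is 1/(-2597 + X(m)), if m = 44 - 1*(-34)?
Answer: -1/2601 ≈ -0.00038447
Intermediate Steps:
m = 78 (m = 44 + 34 = 78)
X(s) = -4 (X(s) = -4 + 0 = -4)
1/(-2597 + X(m)) = 1/(-2597 - 4) = 1/(-2601) = -1/2601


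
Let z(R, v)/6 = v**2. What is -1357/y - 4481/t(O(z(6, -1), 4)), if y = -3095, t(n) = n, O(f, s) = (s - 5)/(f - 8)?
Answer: -27736033/3095 ≈ -8961.6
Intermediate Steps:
z(R, v) = 6*v**2
O(f, s) = (-5 + s)/(-8 + f)
-1357/y - 4481/t(O(z(6, -1), 4)) = -1357/(-3095) - 4481*(-8 + 6*(-1)**2)/(-5 + 4) = -1357*(-1/3095) - 4481/(-1/(-8 + 6*1)) = 1357/3095 - 4481/(-1/(-8 + 6)) = 1357/3095 - 4481/(-1/(-2)) = 1357/3095 - 4481/((-1/2*(-1))) = 1357/3095 - 4481/1/2 = 1357/3095 - 4481*2 = 1357/3095 - 8962 = -27736033/3095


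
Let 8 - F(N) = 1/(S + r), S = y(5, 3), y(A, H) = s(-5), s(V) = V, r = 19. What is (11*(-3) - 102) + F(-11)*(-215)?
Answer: -25755/14 ≈ -1839.6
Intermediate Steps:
y(A, H) = -5
S = -5
F(N) = 111/14 (F(N) = 8 - 1/(-5 + 19) = 8 - 1/14 = 111/14)
(11*(-3) - 102) + F(-11)*(-215) = (11*(-3) - 102) + (111/14)*(-215) = (-33 - 102) - 23865/14 = -135 - 23865/14 = -25755/14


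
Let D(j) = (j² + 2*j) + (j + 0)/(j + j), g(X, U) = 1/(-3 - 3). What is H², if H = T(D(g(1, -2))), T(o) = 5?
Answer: 25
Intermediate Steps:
g(X, U) = -⅙ (g(X, U) = 1/(-6) = -⅙)
D(j) = ½ + j² + 2*j (D(j) = (j² + 2*j) + j/((2*j)) = (j² + 2*j) + j*(1/(2*j)) = (j² + 2*j) + ½ = ½ + j² + 2*j)
H = 5
H² = 5² = 25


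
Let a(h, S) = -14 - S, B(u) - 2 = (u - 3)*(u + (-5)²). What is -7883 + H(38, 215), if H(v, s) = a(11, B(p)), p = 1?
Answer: -7847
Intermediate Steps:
B(u) = 2 + (-3 + u)*(25 + u) (B(u) = 2 + (u - 3)*(u + (-5)²) = 2 + (-3 + u)*(u + 25) = 2 + (-3 + u)*(25 + u))
H(v, s) = 36 (H(v, s) = -14 - (-73 + 1² + 22*1) = -14 - (-73 + 1 + 22) = -14 - 1*(-50) = -14 + 50 = 36)
-7883 + H(38, 215) = -7883 + 36 = -7847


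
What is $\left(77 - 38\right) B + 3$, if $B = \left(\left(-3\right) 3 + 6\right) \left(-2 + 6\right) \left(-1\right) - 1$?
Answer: $432$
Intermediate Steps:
$B = 11$ ($B = \left(-9 + 6\right) 4 \left(-1\right) - 1 = \left(-3\right) 4 \left(-1\right) - 1 = \left(-12\right) \left(-1\right) - 1 = 12 - 1 = 11$)
$\left(77 - 38\right) B + 3 = \left(77 - 38\right) 11 + 3 = 39 \cdot 11 + 3 = 429 + 3 = 432$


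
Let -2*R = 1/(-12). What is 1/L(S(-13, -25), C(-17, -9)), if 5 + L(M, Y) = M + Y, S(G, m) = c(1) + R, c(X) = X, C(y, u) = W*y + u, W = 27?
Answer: -24/11327 ≈ -0.0021188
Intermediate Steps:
R = 1/24 (R = -1/2/(-12) = -1/2*(-1/12) = 1/24 ≈ 0.041667)
C(y, u) = u + 27*y (C(y, u) = 27*y + u = u + 27*y)
S(G, m) = 25/24 (S(G, m) = 1 + 1/24 = 25/24)
L(M, Y) = -5 + M + Y (L(M, Y) = -5 + (M + Y) = -5 + M + Y)
1/L(S(-13, -25), C(-17, -9)) = 1/(-5 + 25/24 + (-9 + 27*(-17))) = 1/(-5 + 25/24 + (-9 - 459)) = 1/(-5 + 25/24 - 468) = 1/(-11327/24) = -24/11327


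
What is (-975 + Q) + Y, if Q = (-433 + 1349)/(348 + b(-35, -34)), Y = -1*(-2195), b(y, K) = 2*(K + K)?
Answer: 64889/53 ≈ 1224.3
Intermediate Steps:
b(y, K) = 4*K (b(y, K) = 2*(2*K) = 4*K)
Y = 2195
Q = 229/53 (Q = (-433 + 1349)/(348 + 4*(-34)) = 916/(348 - 136) = 916/212 = 916*(1/212) = 229/53 ≈ 4.3208)
(-975 + Q) + Y = (-975 + 229/53) + 2195 = -51446/53 + 2195 = 64889/53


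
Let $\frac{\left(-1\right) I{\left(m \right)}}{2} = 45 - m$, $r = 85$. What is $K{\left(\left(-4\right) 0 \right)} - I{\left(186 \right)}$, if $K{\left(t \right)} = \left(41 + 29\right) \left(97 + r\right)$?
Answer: $12458$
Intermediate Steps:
$I{\left(m \right)} = -90 + 2 m$ ($I{\left(m \right)} = - 2 \left(45 - m\right) = -90 + 2 m$)
$K{\left(t \right)} = 12740$ ($K{\left(t \right)} = \left(41 + 29\right) \left(97 + 85\right) = 70 \cdot 182 = 12740$)
$K{\left(\left(-4\right) 0 \right)} - I{\left(186 \right)} = 12740 - \left(-90 + 2 \cdot 186\right) = 12740 - \left(-90 + 372\right) = 12740 - 282 = 12458$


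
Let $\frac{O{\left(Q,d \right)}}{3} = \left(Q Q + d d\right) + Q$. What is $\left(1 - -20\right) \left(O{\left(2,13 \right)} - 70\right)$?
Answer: $9555$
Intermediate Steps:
$O{\left(Q,d \right)} = 3 Q + 3 Q^{2} + 3 d^{2}$ ($O{\left(Q,d \right)} = 3 \left(\left(Q Q + d d\right) + Q\right) = 3 \left(\left(Q^{2} + d^{2}\right) + Q\right) = 3 \left(Q + Q^{2} + d^{2}\right) = 3 Q + 3 Q^{2} + 3 d^{2}$)
$\left(1 - -20\right) \left(O{\left(2,13 \right)} - 70\right) = \left(1 - -20\right) \left(\left(3 \cdot 2 + 3 \cdot 2^{2} + 3 \cdot 13^{2}\right) - 70\right) = \left(1 + 20\right) \left(\left(6 + 3 \cdot 4 + 3 \cdot 169\right) - 70\right) = 21 \left(\left(6 + 12 + 507\right) - 70\right) = 21 \left(525 - 70\right) = 21 \cdot 455 = 9555$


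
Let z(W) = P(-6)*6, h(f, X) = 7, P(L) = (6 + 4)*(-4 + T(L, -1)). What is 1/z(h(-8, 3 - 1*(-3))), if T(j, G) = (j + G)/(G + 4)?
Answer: -1/380 ≈ -0.0026316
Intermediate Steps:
T(j, G) = (G + j)/(4 + G)
P(L) = -130/3 + 10*L/3 (P(L) = (6 + 4)*(-4 + (-1 + L)/(4 - 1)) = 10*(-4 + (-1 + L)/3) = 10*(-4 + (-1/3 + L/3)) = 10*(-13/3 + L/3) = -130/3 + 10*L/3)
z(W) = -380 (z(W) = (-130/3 + (10/3)*(-6))*6 = (-130/3 - 20)*6 = -190/3*6 = -380)
1/z(h(-8, 3 - 1*(-3))) = 1/(-380) = -1/380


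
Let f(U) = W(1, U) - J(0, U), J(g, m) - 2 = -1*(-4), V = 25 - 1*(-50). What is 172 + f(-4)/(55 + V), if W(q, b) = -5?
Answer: 22349/130 ≈ 171.92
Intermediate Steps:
V = 75 (V = 25 + 50 = 75)
J(g, m) = 6 (J(g, m) = 2 - 1*(-4) = 2 + 4 = 6)
f(U) = -11 (f(U) = -5 - 1*6 = -5 - 6 = -11)
172 + f(-4)/(55 + V) = 172 - 11/(55 + 75) = 172 - 11/130 = 22349/130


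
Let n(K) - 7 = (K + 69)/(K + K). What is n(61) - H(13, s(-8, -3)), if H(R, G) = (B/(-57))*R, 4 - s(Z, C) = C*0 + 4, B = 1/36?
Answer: 1010377/125172 ≈ 8.0719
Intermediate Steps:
B = 1/36 ≈ 0.027778
s(Z, C) = 0 (s(Z, C) = 4 - (C*0 + 4) = 4 - (0 + 4) = 4 - 1*4 = 4 - 4 = 0)
H(R, G) = -R/2052 (H(R, G) = ((1/36)/(-57))*R = ((1/36)*(-1/57))*R = -R/2052)
n(K) = 7 + (69 + K)/(2*K) (n(K) = 7 + (K + 69)/(K + K) = 7 + (69 + K)/((2*K)) = 7 + (69 + K)*(1/(2*K)) = 7 + (69 + K)/(2*K))
n(61) - H(13, s(-8, -3)) = (3/2)*(23 + 5*61)/61 - (-1)*13/2052 = (3/2)*(1/61)*(23 + 305) - 1*(-13/2052) = (3/2)*(1/61)*328 + 13/2052 = 492/61 + 13/2052 = 1010377/125172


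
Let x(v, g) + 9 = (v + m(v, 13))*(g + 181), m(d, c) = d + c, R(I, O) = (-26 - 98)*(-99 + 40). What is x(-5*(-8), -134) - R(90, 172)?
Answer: -2954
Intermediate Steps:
R(I, O) = 7316 (R(I, O) = -124*(-59) = 7316)
m(d, c) = c + d
x(v, g) = -9 + (13 + 2*v)*(181 + g) (x(v, g) = -9 + (v + (13 + v))*(g + 181) = -9 + (13 + 2*v)*(181 + g))
x(-5*(-8), -134) - R(90, 172) = (2344 + 362*(-5*(-8)) - (-670)*(-8) - 134*(13 - 5*(-8))) - 1*7316 = (2344 + 362*40 - 134*40 - 134*(13 + 40)) - 7316 = (2344 + 14480 - 5360 - 134*53) - 7316 = (2344 + 14480 - 5360 - 7102) - 7316 = 4362 - 7316 = -2954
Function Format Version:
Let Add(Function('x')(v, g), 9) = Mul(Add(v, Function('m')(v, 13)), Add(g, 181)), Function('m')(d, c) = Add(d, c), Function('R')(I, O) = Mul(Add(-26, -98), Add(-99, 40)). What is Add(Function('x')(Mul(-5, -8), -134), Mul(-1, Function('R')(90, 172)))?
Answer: -2954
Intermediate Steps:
Function('R')(I, O) = 7316 (Function('R')(I, O) = Mul(-124, -59) = 7316)
Function('m')(d, c) = Add(c, d)
Function('x')(v, g) = Add(-9, Mul(Add(13, Mul(2, v)), Add(181, g))) (Function('x')(v, g) = Add(-9, Mul(Add(v, Add(13, v)), Add(g, 181))) = Add(-9, Mul(Add(13, Mul(2, v)), Add(181, g))))
Add(Function('x')(Mul(-5, -8), -134), Mul(-1, Function('R')(90, 172))) = Add(Add(2344, Mul(362, Mul(-5, -8)), Mul(-134, Mul(-5, -8)), Mul(-134, Add(13, Mul(-5, -8)))), Mul(-1, 7316)) = Add(Add(2344, Mul(362, 40), Mul(-134, 40), Mul(-134, Add(13, 40))), -7316) = Add(Add(2344, 14480, -5360, Mul(-134, 53)), -7316) = Add(Add(2344, 14480, -5360, -7102), -7316) = Add(4362, -7316) = -2954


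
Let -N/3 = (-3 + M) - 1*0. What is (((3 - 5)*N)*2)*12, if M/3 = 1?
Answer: 0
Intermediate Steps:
M = 3 (M = 3*1 = 3)
N = 0 (N = -3*((-3 + 3) - 1*0) = -3*(0 + 0) = -3*0 = 0)
(((3 - 5)*N)*2)*12 = (((3 - 5)*0)*2)*12 = (-2*0*2)*12 = (0*2)*12 = 0*12 = 0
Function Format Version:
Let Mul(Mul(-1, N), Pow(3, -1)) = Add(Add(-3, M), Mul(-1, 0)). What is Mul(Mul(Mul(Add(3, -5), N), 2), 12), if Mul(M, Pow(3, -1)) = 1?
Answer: 0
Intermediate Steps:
M = 3 (M = Mul(3, 1) = 3)
N = 0 (N = Mul(-3, Add(Add(-3, 3), Mul(-1, 0))) = Mul(-3, Add(0, 0)) = Mul(-3, 0) = 0)
Mul(Mul(Mul(Add(3, -5), N), 2), 12) = Mul(Mul(Mul(Add(3, -5), 0), 2), 12) = Mul(Mul(Mul(-2, 0), 2), 12) = Mul(Mul(0, 2), 12) = Mul(0, 12) = 0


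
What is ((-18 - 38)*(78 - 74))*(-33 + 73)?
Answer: -8960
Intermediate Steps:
((-18 - 38)*(78 - 74))*(-33 + 73) = -56*4*40 = -224*40 = -8960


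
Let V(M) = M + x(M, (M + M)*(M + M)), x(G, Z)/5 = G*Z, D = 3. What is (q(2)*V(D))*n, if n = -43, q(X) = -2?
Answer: 46698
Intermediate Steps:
x(G, Z) = 5*G*Z (x(G, Z) = 5*(G*Z) = 5*G*Z)
V(M) = M + 20*M**3 (V(M) = M + 5*M*((M + M)*(M + M)) = M + 5*M*((2*M)*(2*M)) = M + 5*M*(4*M**2) = M + 20*M**3)
(q(2)*V(D))*n = -2*(3 + 20*3**3)*(-43) = -2*(3 + 20*27)*(-43) = -2*(3 + 540)*(-43) = -2*543*(-43) = -1086*(-43) = 46698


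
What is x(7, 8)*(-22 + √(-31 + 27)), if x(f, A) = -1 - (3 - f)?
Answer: -66 + 6*I ≈ -66.0 + 6.0*I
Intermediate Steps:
x(f, A) = -4 + f (x(f, A) = -1 + (-3 + f) = -4 + f)
x(7, 8)*(-22 + √(-31 + 27)) = (-4 + 7)*(-22 + √(-31 + 27)) = 3*(-22 + √(-4)) = 3*(-22 + 2*I) = -66 + 6*I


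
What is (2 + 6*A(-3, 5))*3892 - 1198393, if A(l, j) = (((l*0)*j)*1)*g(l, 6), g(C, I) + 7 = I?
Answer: -1190609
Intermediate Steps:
g(C, I) = -7 + I
A(l, j) = 0 (A(l, j) = (((l*0)*j)*1)*(-7 + 6) = ((0*j)*1)*(-1) = (0*1)*(-1) = 0*(-1) = 0)
(2 + 6*A(-3, 5))*3892 - 1198393 = (2 + 6*0)*3892 - 1198393 = (2 + 0)*3892 - 1198393 = 2*3892 - 1198393 = 7784 - 1198393 = -1190609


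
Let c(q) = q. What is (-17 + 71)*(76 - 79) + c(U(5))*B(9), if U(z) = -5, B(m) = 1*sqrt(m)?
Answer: -177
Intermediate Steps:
B(m) = sqrt(m)
(-17 + 71)*(76 - 79) + c(U(5))*B(9) = (-17 + 71)*(76 - 79) - 5*sqrt(9) = 54*(-3) - 5*3 = -162 - 15 = -177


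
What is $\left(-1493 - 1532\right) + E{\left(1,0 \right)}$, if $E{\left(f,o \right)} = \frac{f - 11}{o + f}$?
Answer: $-3035$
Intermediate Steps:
$E{\left(f,o \right)} = \frac{-11 + f}{f + o}$
$\left(-1493 - 1532\right) + E{\left(1,0 \right)} = \left(-1493 - 1532\right) + \frac{-11 + 1}{1 + 0} = \left(-1493 - 1532\right) + 1^{-1} \left(-10\right) = -3025 + 1 \left(-10\right) = -3025 - 10 = -3035$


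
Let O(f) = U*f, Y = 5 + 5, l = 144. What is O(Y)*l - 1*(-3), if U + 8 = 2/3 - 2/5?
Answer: -11133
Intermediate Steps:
Y = 10
U = -116/15 (U = -8 + (2/3 - 2/5) = -8 + 4/15 = -116/15 ≈ -7.7333)
O(f) = -116*f/15
O(Y)*l - 1*(-3) = -116/15*10*144 - 1*(-3) = -232/3*144 + 3 = -11136 + 3 = -11133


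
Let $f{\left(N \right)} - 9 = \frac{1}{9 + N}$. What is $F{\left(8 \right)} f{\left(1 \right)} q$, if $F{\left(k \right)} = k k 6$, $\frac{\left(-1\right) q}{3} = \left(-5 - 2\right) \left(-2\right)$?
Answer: $- \frac{733824}{5} \approx -1.4676 \cdot 10^{5}$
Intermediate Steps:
$f{\left(N \right)} = 9 + \frac{1}{9 + N}$
$q = -42$ ($q = - 3 \left(-5 - 2\right) \left(-2\right) = - 3 \left(\left(-7\right) \left(-2\right)\right) = \left(-3\right) 14 = -42$)
$F{\left(k \right)} = 6 k^{2}$ ($F{\left(k \right)} = k^{2} \cdot 6 = 6 k^{2}$)
$F{\left(8 \right)} f{\left(1 \right)} q = 6 \cdot 8^{2} \frac{82 + 9 \cdot 1}{9 + 1} \left(-42\right) = 6 \cdot 64 \frac{82 + 9}{10} \left(-42\right) = 384 \cdot \frac{1}{10} \cdot 91 \left(-42\right) = 384 \cdot \frac{91}{10} \left(-42\right) = \frac{17472}{5} \left(-42\right) = - \frac{733824}{5}$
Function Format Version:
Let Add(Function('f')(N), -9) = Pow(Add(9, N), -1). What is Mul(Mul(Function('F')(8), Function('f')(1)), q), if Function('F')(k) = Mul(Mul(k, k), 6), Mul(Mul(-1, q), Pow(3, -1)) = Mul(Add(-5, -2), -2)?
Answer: Rational(-733824, 5) ≈ -1.4676e+5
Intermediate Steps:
Function('f')(N) = Add(9, Pow(Add(9, N), -1))
q = -42 (q = Mul(-3, Mul(Add(-5, -2), -2)) = Mul(-3, Mul(-7, -2)) = Mul(-3, 14) = -42)
Function('F')(k) = Mul(6, Pow(k, 2)) (Function('F')(k) = Mul(Pow(k, 2), 6) = Mul(6, Pow(k, 2)))
Mul(Mul(Function('F')(8), Function('f')(1)), q) = Mul(Mul(Mul(6, Pow(8, 2)), Mul(Pow(Add(9, 1), -1), Add(82, Mul(9, 1)))), -42) = Mul(Mul(Mul(6, 64), Mul(Pow(10, -1), Add(82, 9))), -42) = Mul(Mul(384, Mul(Rational(1, 10), 91)), -42) = Mul(Mul(384, Rational(91, 10)), -42) = Mul(Rational(17472, 5), -42) = Rational(-733824, 5)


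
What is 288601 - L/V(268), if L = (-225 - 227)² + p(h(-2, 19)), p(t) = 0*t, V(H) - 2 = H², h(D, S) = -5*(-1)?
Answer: 10364425561/35913 ≈ 2.8860e+5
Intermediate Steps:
h(D, S) = 5
V(H) = 2 + H²
p(t) = 0
L = 204304 (L = (-225 - 227)² + 0 = (-452)² + 0 = 204304 + 0 = 204304)
288601 - L/V(268) = 288601 - 204304/(2 + 268²) = 288601 - 204304/(2 + 71824) = 288601 - 204304/71826 = 288601 - 1*102152/35913 = 288601 - 102152/35913 = 10364425561/35913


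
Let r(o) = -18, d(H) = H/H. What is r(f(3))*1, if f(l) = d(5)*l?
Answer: -18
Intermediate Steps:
d(H) = 1
f(l) = l (f(l) = 1*l = l)
r(f(3))*1 = -18*1 = -18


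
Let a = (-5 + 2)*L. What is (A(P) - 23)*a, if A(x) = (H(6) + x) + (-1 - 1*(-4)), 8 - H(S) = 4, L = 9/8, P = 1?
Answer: 405/8 ≈ 50.625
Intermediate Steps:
L = 9/8 (L = 9*(⅛) = 9/8 ≈ 1.1250)
H(S) = 4 (H(S) = 8 - 1*4 = 8 - 4 = 4)
A(x) = 7 + x (A(x) = (4 + x) + (-1 - 1*(-4)) = (4 + x) + (-1 + 4) = (4 + x) + 3 = 7 + x)
a = -27/8 (a = (-5 + 2)*(9/8) = -3*9/8 = -27/8 ≈ -3.3750)
(A(P) - 23)*a = ((7 + 1) - 23)*(-27/8) = (8 - 23)*(-27/8) = -15*(-27/8) = 405/8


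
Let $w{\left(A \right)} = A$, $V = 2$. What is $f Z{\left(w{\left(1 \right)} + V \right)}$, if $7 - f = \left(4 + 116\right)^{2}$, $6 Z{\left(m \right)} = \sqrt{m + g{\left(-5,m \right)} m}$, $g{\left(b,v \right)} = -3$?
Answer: $- \frac{14393 i \sqrt{6}}{6} \approx - 5875.9 i$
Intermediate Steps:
$Z{\left(m \right)} = \frac{\sqrt{2} \sqrt{- m}}{6}$ ($Z{\left(m \right)} = \frac{\sqrt{m - 3 m}}{6} = \frac{\sqrt{- 2 m}}{6} = \frac{\sqrt{2} \sqrt{- m}}{6}$)
$f = -14393$ ($f = 7 - \left(4 + 116\right)^{2} = 7 - 120^{2} = 7 - 14400 = -14393$)
$f Z{\left(w{\left(1 \right)} + V \right)} = - 14393 \frac{\sqrt{2} \sqrt{- (1 + 2)}}{6} = - 14393 \frac{\sqrt{2} \sqrt{\left(-1\right) 3}}{6} = - 14393 \frac{\sqrt{2} \sqrt{-3}}{6} = - 14393 \frac{\sqrt{2} i \sqrt{3}}{6} = - 14393 \frac{i \sqrt{6}}{6} = - \frac{14393 i \sqrt{6}}{6}$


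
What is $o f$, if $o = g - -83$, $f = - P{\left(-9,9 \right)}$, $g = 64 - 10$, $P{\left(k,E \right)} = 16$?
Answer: $-2192$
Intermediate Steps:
$g = 54$ ($g = 64 - 10 = 54$)
$f = -16$ ($f = \left(-1\right) 16 = -16$)
$o = 137$ ($o = 54 - -83 = 54 + 83 = 137$)
$o f = 137 \left(-16\right) = -2192$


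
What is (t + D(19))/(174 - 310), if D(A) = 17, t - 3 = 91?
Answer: -111/136 ≈ -0.81618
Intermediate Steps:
t = 94 (t = 3 + 91 = 94)
(t + D(19))/(174 - 310) = (94 + 17)/(174 - 310) = 111/(-136) = 111*(-1/136) = -111/136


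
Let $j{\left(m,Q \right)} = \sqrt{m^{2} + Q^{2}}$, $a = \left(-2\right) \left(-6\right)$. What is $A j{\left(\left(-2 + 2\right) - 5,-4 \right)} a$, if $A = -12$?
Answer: $- 144 \sqrt{41} \approx -922.05$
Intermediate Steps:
$a = 12$
$j{\left(m,Q \right)} = \sqrt{Q^{2} + m^{2}}$
$A j{\left(\left(-2 + 2\right) - 5,-4 \right)} a = - 12 \sqrt{\left(-4\right)^{2} + \left(\left(-2 + 2\right) - 5\right)^{2}} \cdot 12 = - 12 \sqrt{16 + \left(0 - 5\right)^{2}} \cdot 12 = - 12 \sqrt{16 + \left(-5\right)^{2}} \cdot 12 = - 12 \sqrt{16 + 25} \cdot 12 = - 12 \sqrt{41} \cdot 12 = - 144 \sqrt{41}$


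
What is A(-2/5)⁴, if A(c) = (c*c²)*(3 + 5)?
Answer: 16777216/244140625 ≈ 0.068720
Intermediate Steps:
A(c) = 8*c³ (A(c) = c³*8 = 8*c³)
A(-2/5)⁴ = (8*(-2/5)³)⁴ = (8*(-2*⅕)³)⁴ = (8*(-⅖)³)⁴ = (8*(-8/125))⁴ = (-64/125)⁴ = 16777216/244140625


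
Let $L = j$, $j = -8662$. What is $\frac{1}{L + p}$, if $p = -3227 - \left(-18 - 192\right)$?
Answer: $- \frac{1}{11679} \approx -8.5624 \cdot 10^{-5}$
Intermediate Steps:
$p = -3017$ ($p = -3227 - \left(-18 - 192\right) = -3227 - -210 = -3227 + 210 = -3017$)
$L = -8662$
$\frac{1}{L + p} = \frac{1}{-8662 - 3017} = \frac{1}{-11679} = - \frac{1}{11679}$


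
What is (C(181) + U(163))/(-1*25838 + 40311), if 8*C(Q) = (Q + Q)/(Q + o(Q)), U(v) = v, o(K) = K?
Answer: 1305/115784 ≈ 0.011271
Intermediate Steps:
C(Q) = 1/8 (C(Q) = ((Q + Q)/(Q + Q))/8 = ((2*Q)/((2*Q)))/8 = ((2*Q)*(1/(2*Q)))/8 = (1/8)*1 = 1/8)
(C(181) + U(163))/(-1*25838 + 40311) = (1/8 + 163)/(-1*25838 + 40311) = 1305/(8*(-25838 + 40311)) = (1305/8)/14473 = (1305/8)*(1/14473) = 1305/115784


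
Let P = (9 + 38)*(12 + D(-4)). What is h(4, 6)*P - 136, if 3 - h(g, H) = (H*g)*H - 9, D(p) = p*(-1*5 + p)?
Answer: -297928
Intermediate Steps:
D(p) = p*(-5 + p)
P = 2256 (P = (9 + 38)*(12 - 4*(-5 - 4)) = 47*(12 - 4*(-9)) = 47*(12 + 36) = 47*48 = 2256)
h(g, H) = 12 - g*H² (h(g, H) = 3 - ((H*g)*H - 9) = 3 - (g*H² - 9) = 3 - (-9 + g*H²) = 3 + (9 - g*H²) = 12 - g*H²)
h(4, 6)*P - 136 = (12 - 1*4*6²)*2256 - 136 = (12 - 1*4*36)*2256 - 136 = (12 - 144)*2256 - 136 = -132*2256 - 136 = -297792 - 136 = -297928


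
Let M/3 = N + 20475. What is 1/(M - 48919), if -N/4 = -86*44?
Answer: 1/57914 ≈ 1.7267e-5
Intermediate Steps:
N = 15136 (N = -(-344)*44 = -4*(-3784) = 15136)
M = 106833 (M = 3*(15136 + 20475) = 3*35611 = 106833)
1/(M - 48919) = 1/(106833 - 48919) = 1/57914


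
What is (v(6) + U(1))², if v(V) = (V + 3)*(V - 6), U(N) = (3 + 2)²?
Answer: 625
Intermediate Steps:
U(N) = 25 (U(N) = 5² = 25)
v(V) = (-6 + V)*(3 + V) (v(V) = (3 + V)*(-6 + V) = (-6 + V)*(3 + V))
(v(6) + U(1))² = ((-18 + 6² - 3*6) + 25)² = ((-18 + 36 - 18) + 25)² = (0 + 25)² = 25² = 625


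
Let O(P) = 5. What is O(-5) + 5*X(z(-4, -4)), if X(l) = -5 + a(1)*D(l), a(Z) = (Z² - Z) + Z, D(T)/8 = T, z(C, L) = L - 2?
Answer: -260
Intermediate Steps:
z(C, L) = -2 + L
D(T) = 8*T
a(Z) = Z²
X(l) = -5 + 8*l (X(l) = -5 + 1²*(8*l) = -5 + 1*(8*l) = -5 + 8*l)
O(-5) + 5*X(z(-4, -4)) = 5 + 5*(-5 + 8*(-2 - 4)) = 5 + 5*(-5 + 8*(-6)) = 5 + 5*(-5 - 48) = 5 + 5*(-53) = 5 - 265 = -260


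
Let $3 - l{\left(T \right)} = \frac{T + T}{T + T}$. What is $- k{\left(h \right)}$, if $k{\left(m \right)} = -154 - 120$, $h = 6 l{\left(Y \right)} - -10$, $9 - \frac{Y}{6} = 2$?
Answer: $274$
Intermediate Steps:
$Y = 42$ ($Y = 54 - 12 = 42$)
$l{\left(T \right)} = 2$ ($l{\left(T \right)} = 3 - \frac{T + T}{T + T} = 3 - \frac{2 T}{2 T} = 3 - 2 T \frac{1}{2 T} = 3 - 1 = 2$)
$h = 22$ ($h = 6 \cdot 2 - -10 = 12 + 10 = 22$)
$k{\left(m \right)} = -274$
$- k{\left(h \right)} = \left(-1\right) \left(-274\right) = 274$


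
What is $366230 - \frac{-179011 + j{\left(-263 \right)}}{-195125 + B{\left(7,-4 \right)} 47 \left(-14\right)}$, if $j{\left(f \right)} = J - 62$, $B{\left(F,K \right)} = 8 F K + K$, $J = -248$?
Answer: $\frac{16517159909}{45101} \approx 3.6623 \cdot 10^{5}$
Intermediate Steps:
$B{\left(F,K \right)} = K + 8 F K$ ($B{\left(F,K \right)} = 8 F K + K = K + 8 F K$)
$j{\left(f \right)} = -310$ ($j{\left(f \right)} = -248 - 62 = -310$)
$366230 - \frac{-179011 + j{\left(-263 \right)}}{-195125 + B{\left(7,-4 \right)} 47 \left(-14\right)} = 366230 - \frac{-179011 - 310}{-195125 + - 4 \left(1 + 8 \cdot 7\right) 47 \left(-14\right)} = 366230 - - \frac{179321}{-195125 + - 4 \left(1 + 56\right) 47 \left(-14\right)} = 366230 - - \frac{179321}{-195125 + \left(-4\right) 57 \cdot 47 \left(-14\right)} = 366230 - - \frac{179321}{-195125 + \left(-228\right) 47 \left(-14\right)} = 366230 - - \frac{179321}{-195125 - -150024} = 366230 - - \frac{179321}{-195125 + 150024} = 366230 - - \frac{179321}{-45101} = 366230 - \left(-179321\right) \left(- \frac{1}{45101}\right) = 366230 - \frac{179321}{45101} = \frac{16517159909}{45101}$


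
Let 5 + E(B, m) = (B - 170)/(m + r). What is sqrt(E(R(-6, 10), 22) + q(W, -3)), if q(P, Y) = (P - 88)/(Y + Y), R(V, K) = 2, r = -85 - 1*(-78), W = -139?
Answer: sqrt(19470)/30 ≈ 4.6512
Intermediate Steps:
r = -7 (r = -85 + 78 = -7)
q(P, Y) = (-88 + P)/(2*Y) (q(P, Y) = (-88 + P)/((2*Y)) = (-88 + P)*(1/(2*Y)) = (-88 + P)/(2*Y))
E(B, m) = -5 + (-170 + B)/(-7 + m) (E(B, m) = -5 + (B - 170)/(m - 7) = -5 + (-170 + B)/(-7 + m))
sqrt(E(R(-6, 10), 22) + q(W, -3)) = sqrt((-135 + 2 - 5*22)/(-7 + 22) + (1/2)*(-88 - 139)/(-3)) = sqrt((-135 + 2 - 110)/15 + (1/2)*(-1/3)*(-227)) = sqrt((1/15)*(-243) + 227/6) = sqrt(-81/5 + 227/6) = sqrt(649/30) = sqrt(19470)/30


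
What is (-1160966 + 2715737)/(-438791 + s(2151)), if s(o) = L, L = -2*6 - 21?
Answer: -1554771/438824 ≈ -3.5430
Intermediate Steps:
L = -33 (L = -12 - 21 = -33)
s(o) = -33
(-1160966 + 2715737)/(-438791 + s(2151)) = (-1160966 + 2715737)/(-438791 - 33) = 1554771/(-438824) = 1554771*(-1/438824) = -1554771/438824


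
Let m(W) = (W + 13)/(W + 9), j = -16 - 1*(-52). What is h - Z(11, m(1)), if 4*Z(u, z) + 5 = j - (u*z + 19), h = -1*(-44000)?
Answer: 880017/20 ≈ 44001.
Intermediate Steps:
j = 36 (j = -16 + 52 = 36)
m(W) = (13 + W)/(9 + W)
h = 44000
Z(u, z) = 3 - u*z/4 (Z(u, z) = -5/4 + (36 - (u*z + 19))/4 = -5/4 + (36 - (19 + u*z))/4 = -5/4 + (36 + (-19 - u*z))/4 = -5/4 + (17 - u*z)/4 = -5/4 + (17/4 - u*z/4) = 3 - u*z/4)
h - Z(11, m(1)) = 44000 - (3 - ¼*11*(13 + 1)/(9 + 1)) = 44000 - (3 - ¼*11*14/10) = 44000 - (3 - ¼*11*(⅒)*14) = 44000 - (3 - ¼*11*7/5) = 44000 - (3 - 77/20) = 44000 - 1*(-17/20) = 44000 + 17/20 = 880017/20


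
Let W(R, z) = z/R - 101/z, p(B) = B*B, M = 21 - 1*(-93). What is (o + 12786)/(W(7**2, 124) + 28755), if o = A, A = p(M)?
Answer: 156651432/174725807 ≈ 0.89656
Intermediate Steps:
M = 114 (M = 21 + 93 = 114)
p(B) = B**2
A = 12996 (A = 114**2 = 12996)
W(R, z) = -101/z + z/R
o = 12996
(o + 12786)/(W(7**2, 124) + 28755) = (12996 + 12786)/((-101/124 + 124/(7**2)) + 28755) = 25782/((-101*1/124 + 124/49) + 28755) = 25782/((-101/124 + 124*(1/49)) + 28755) = 25782/((-101/124 + 124/49) + 28755) = 25782/(10427/6076 + 28755) = 25782/(174725807/6076) = 25782*(6076/174725807) = 156651432/174725807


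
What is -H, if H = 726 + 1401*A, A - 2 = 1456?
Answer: -2043384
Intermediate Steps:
A = 1458 (A = 2 + 1456 = 1458)
H = 2043384 (H = 726 + 1401*1458 = 726 + 2042658 = 2043384)
-H = -1*2043384 = -2043384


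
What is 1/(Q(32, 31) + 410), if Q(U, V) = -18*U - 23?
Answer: -1/189 ≈ -0.0052910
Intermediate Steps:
Q(U, V) = -23 - 18*U
1/(Q(32, 31) + 410) = 1/((-23 - 18*32) + 410) = 1/((-23 - 576) + 410) = 1/(-599 + 410) = 1/(-189) = -1/189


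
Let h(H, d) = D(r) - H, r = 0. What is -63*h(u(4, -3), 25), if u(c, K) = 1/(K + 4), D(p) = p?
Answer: 63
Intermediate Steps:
u(c, K) = 1/(4 + K)
h(H, d) = -H (h(H, d) = 0 - H = -H)
-63*h(u(4, -3), 25) = -(-63)/(4 - 3) = -(-63)/1 = -(-63) = -63*(-1) = 63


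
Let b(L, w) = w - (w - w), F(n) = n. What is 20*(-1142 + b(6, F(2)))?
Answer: -22800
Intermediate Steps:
b(L, w) = w (b(L, w) = w - 1*0 = w + 0 = w)
20*(-1142 + b(6, F(2))) = 20*(-1142 + 2) = 20*(-1140) = -22800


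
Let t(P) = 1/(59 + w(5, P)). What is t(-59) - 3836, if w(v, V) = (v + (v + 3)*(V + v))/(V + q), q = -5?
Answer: -16122644/4203 ≈ -3836.0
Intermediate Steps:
w(v, V) = (v + (3 + v)*(V + v))/(-5 + V) (w(v, V) = (v + (v + 3)*(V + v))/(V - 5) = (v + (3 + v)*(V + v))/(-5 + V))
t(P) = 1/(59 + (45 + 8*P)/(-5 + P)) (t(P) = 1/(59 + (5**2 + 3*P + 4*5 + P*5)/(-5 + P)) = 1/(59 + (25 + 3*P + 20 + 5*P)/(-5 + P)) = 1/(59 + (45 + 8*P)/(-5 + P)))
t(-59) - 3836 = (-5 - 59)/(-250 + 67*(-59)) - 3836 = -64/(-250 - 3953) - 3836 = -64/(-4203) - 3836 = -1/4203*(-64) - 3836 = 64/4203 - 3836 = -16122644/4203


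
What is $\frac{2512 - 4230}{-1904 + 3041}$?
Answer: $- \frac{1718}{1137} \approx -1.511$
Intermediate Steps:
$\frac{2512 - 4230}{-1904 + 3041} = - \frac{1718}{1137}$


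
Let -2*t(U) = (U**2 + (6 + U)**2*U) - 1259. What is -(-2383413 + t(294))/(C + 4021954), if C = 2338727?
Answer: 31312003/12721362 ≈ 2.4614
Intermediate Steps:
t(U) = 1259/2 - U**2/2 - U*(6 + U)**2/2 (t(U) = -((U**2 + (6 + U)**2*U) - 1259)/2 = -((U**2 + U*(6 + U)**2) - 1259)/2 = -(-1259 + U**2 + U*(6 + U)**2)/2 = 1259/2 - U**2/2 - U*(6 + U)**2/2)
-(-2383413 + t(294))/(C + 4021954) = -(-2383413 + (1259/2 - 1/2*294**2 - 1/2*294*(6 + 294)**2))/(2338727 + 4021954) = -(-2383413 + (1259/2 - 1/2*86436 - 1/2*294*300**2))/6360681 = -(-2383413 + (1259/2 - 43218 - 1/2*294*90000))/6360681 = -(-2383413 + (1259/2 - 43218 - 13230000))/6360681 = -(-2383413 - 26545177/2)/6360681 = -(-31312003)/(2*6360681) = -1*(-31312003/12721362) = 31312003/12721362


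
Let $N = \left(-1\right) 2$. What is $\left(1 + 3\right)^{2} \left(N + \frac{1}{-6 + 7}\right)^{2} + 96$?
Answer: $112$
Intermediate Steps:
$N = -2$
$\left(1 + 3\right)^{2} \left(N + \frac{1}{-6 + 7}\right)^{2} + 96 = \left(1 + 3\right)^{2} \left(-2 + \frac{1}{-6 + 7}\right)^{2} + 96 = 4^{2} \left(-2 + 1^{-1}\right)^{2} + 96 = 16 \left(-2 + 1\right)^{2} + 96 = 16 \left(-1\right)^{2} + 96 = 16 \cdot 1 + 96 = 16 + 96 = 112$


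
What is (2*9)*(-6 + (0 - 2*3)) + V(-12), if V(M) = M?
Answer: -228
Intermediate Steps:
(2*9)*(-6 + (0 - 2*3)) + V(-12) = (2*9)*(-6 + (0 - 2*3)) - 12 = 18*(-6 + (0 - 6)) - 12 = 18*(-6 - 6) - 12 = 18*(-12) - 12 = -216 - 12 = -228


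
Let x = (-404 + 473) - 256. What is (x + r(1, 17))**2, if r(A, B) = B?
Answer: 28900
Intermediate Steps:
x = -187 (x = 69 - 256 = -187)
(x + r(1, 17))**2 = (-187 + 17)**2 = (-170)**2 = 28900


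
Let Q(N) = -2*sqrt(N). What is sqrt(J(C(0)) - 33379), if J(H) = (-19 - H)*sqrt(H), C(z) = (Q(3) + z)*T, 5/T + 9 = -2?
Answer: I*sqrt(4038859 + 3**(1/4)*sqrt(110)*(209 + 10*sqrt(3)))/11 ≈ 182.77*I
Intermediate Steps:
T = -5/11 (T = 5/(-9 - 2) = 5/(-11) = 5*(-1/11) = -5/11 ≈ -0.45455)
C(z) = -5*z/11 + 10*sqrt(3)/11 (C(z) = (-2*sqrt(3) + z)*(-5/11) = (z - 2*sqrt(3))*(-5/11) = -5*z/11 + 10*sqrt(3)/11)
J(H) = sqrt(H)*(-19 - H)
sqrt(J(C(0)) - 33379) = sqrt(sqrt(-5/11*0 + 10*sqrt(3)/11)*(-19 - (-5/11*0 + 10*sqrt(3)/11)) - 33379) = sqrt(sqrt(0 + 10*sqrt(3)/11)*(-19 - (0 + 10*sqrt(3)/11)) - 33379) = sqrt(sqrt(10*sqrt(3)/11)*(-19 - 10*sqrt(3)/11) - 33379) = sqrt((11**(3/4)*33**(1/4)*sqrt(110)/121)*(-19 - 10*sqrt(3)/11) - 33379) = sqrt(3**(1/4)*sqrt(110)*(-19 - 10*sqrt(3)/11)/11 - 33379) = sqrt(-33379 + 3**(1/4)*sqrt(110)*(-19 - 10*sqrt(3)/11)/11)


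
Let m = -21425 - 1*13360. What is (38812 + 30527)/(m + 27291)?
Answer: -23113/2498 ≈ -9.2526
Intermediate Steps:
m = -34785 (m = -21425 - 13360 = -34785)
(38812 + 30527)/(m + 27291) = (38812 + 30527)/(-34785 + 27291) = 69339/(-7494) = 69339*(-1/7494) = -23113/2498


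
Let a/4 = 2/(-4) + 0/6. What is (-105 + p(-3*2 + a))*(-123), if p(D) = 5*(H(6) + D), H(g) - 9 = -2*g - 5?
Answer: 22755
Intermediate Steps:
a = -2 (a = 4*(2/(-4) + 0/6) = 4*(2*(-¼) + 0*(⅙)) = 4*(-½ + 0) = 4*(-½) = -2)
H(g) = 4 - 2*g (H(g) = 9 + (-2*g - 5) = 9 + (-5 - 2*g) = 4 - 2*g)
p(D) = -40 + 5*D (p(D) = 5*((4 - 2*6) + D) = 5*((4 - 12) + D) = 5*(-8 + D) = -40 + 5*D)
(-105 + p(-3*2 + a))*(-123) = (-105 + (-40 + 5*(-3*2 - 2)))*(-123) = (-105 + (-40 + 5*(-6 - 2)))*(-123) = (-105 + (-40 + 5*(-8)))*(-123) = (-105 + (-40 - 40))*(-123) = (-105 - 80)*(-123) = -185*(-123) = 22755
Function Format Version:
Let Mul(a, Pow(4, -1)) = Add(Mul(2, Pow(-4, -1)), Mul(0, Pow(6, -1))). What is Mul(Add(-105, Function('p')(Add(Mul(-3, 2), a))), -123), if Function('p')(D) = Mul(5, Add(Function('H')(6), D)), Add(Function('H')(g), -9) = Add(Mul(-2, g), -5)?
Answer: 22755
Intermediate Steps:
a = -2 (a = Mul(4, Add(Mul(2, Pow(-4, -1)), Mul(0, Pow(6, -1)))) = Mul(4, Add(Mul(2, Rational(-1, 4)), Mul(0, Rational(1, 6)))) = Mul(4, Add(Rational(-1, 2), 0)) = Mul(4, Rational(-1, 2)) = -2)
Function('H')(g) = Add(4, Mul(-2, g)) (Function('H')(g) = Add(9, Add(Mul(-2, g), -5)) = Add(9, Add(-5, Mul(-2, g))) = Add(4, Mul(-2, g)))
Function('p')(D) = Add(-40, Mul(5, D)) (Function('p')(D) = Mul(5, Add(Add(4, Mul(-2, 6)), D)) = Mul(5, Add(Add(4, -12), D)) = Mul(5, Add(-8, D)) = Add(-40, Mul(5, D)))
Mul(Add(-105, Function('p')(Add(Mul(-3, 2), a))), -123) = Mul(Add(-105, Add(-40, Mul(5, Add(Mul(-3, 2), -2)))), -123) = Mul(Add(-105, Add(-40, Mul(5, Add(-6, -2)))), -123) = Mul(Add(-105, Add(-40, Mul(5, -8))), -123) = Mul(Add(-105, Add(-40, -40)), -123) = Mul(Add(-105, -80), -123) = Mul(-185, -123) = 22755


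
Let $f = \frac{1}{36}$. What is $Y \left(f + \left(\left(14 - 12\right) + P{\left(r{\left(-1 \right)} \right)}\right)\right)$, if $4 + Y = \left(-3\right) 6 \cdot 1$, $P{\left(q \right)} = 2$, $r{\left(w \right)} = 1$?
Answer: $- \frac{1595}{18} \approx -88.611$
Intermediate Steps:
$f = \frac{1}{36} \approx 0.027778$
$Y = -22$ ($Y = -4 + \left(-3\right) 6 \cdot 1 = -4 - 18 = -22$)
$Y \left(f + \left(\left(14 - 12\right) + P{\left(r{\left(-1 \right)} \right)}\right)\right) = - 22 \left(\frac{1}{36} + \left(\left(14 - 12\right) + 2\right)\right) = - 22 \left(\frac{1}{36} + \left(2 + 2\right)\right) = - 22 \left(\frac{1}{36} + 4\right) = \left(-22\right) \frac{145}{36} = - \frac{1595}{18}$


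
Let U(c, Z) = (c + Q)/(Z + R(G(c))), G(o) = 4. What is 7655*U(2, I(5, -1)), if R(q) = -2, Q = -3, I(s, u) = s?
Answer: -7655/3 ≈ -2551.7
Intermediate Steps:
U(c, Z) = (-3 + c)/(-2 + Z) (U(c, Z) = (c - 3)/(Z - 2) = (-3 + c)/(-2 + Z))
7655*U(2, I(5, -1)) = 7655*((-3 + 2)/(-2 + 5)) = 7655*(-1/3) = 7655*((⅓)*(-1)) = 7655*(-⅓) = -7655/3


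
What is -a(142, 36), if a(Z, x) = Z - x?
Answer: -106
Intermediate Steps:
-a(142, 36) = -(142 - 1*36) = -(142 - 36) = -1*106 = -106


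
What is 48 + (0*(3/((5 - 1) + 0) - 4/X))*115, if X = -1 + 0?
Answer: 48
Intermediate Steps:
X = -1
48 + (0*(3/((5 - 1) + 0) - 4/X))*115 = 48 + (0*(3/((5 - 1) + 0) - 4/(-1)))*115 = 48 + (0*(3/(4 + 0) - 4*(-1)))*115 = 48 + (0*(3/4 + 4))*115 = 48 + (0*(3*(¼) + 4))*115 = 48 + (0*(¾ + 4))*115 = 48 + (0*(19/4))*115 = 48 + 0*115 = 48 + 0 = 48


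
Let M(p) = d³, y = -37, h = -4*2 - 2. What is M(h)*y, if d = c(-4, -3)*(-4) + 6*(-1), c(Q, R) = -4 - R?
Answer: 296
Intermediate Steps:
h = -10 (h = -8 - 2 = -10)
d = -2 (d = (-4 - 1*(-3))*(-4) + 6*(-1) = (-4 + 3)*(-4) - 6 = -1*(-4) - 6 = 4 - 6 = -2)
M(p) = -8 (M(p) = (-2)³ = -8)
M(h)*y = -8*(-37) = 296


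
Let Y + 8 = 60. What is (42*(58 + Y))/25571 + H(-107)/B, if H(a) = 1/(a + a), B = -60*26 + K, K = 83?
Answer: 208615133/1154632934 ≈ 0.18068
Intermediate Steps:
Y = 52 (Y = -8 + 60 = 52)
B = -1477 (B = -60*26 + 83 = -1560 + 83 = -1477)
H(a) = 1/(2*a)
(42*(58 + Y))/25571 + H(-107)/B = (42*(58 + 52))/25571 + ((½)/(-107))/(-1477) = (42*110)*(1/25571) + ((½)*(-1/107))*(-1/1477) = 4620*(1/25571) - 1/214*(-1/1477) = 660/3653 + 1/316078 = 208615133/1154632934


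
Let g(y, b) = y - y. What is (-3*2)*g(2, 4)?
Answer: 0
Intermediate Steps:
g(y, b) = 0
(-3*2)*g(2, 4) = -3*2*0 = -6*0 = 0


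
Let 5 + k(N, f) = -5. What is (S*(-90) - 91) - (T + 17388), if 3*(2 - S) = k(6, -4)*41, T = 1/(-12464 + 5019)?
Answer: -223044754/7445 ≈ -29959.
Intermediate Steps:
T = -1/7445 (T = 1/(-7445) = -1/7445 ≈ -0.00013432)
k(N, f) = -10 (k(N, f) = -5 - 5 = -10)
S = 416/3 (S = 2 - (-10)*41/3 = 2 - ⅓*(-410) = 2 + 410/3 = 416/3 ≈ 138.67)
(S*(-90) - 91) - (T + 17388) = ((416/3)*(-90) - 91) - (-1/7445 + 17388) = (-12480 - 91) - 1*129453659/7445 = -12571 - 129453659/7445 = -223044754/7445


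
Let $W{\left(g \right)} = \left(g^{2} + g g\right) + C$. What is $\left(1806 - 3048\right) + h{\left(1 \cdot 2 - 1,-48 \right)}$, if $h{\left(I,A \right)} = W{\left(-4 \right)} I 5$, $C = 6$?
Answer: $-1052$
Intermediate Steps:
$W{\left(g \right)} = 6 + 2 g^{2}$ ($W{\left(g \right)} = \left(g^{2} + g g\right) + 6 = \left(g^{2} + g^{2}\right) + 6 = 2 g^{2} + 6 = 6 + 2 g^{2}$)
$h{\left(I,A \right)} = 190 I$ ($h{\left(I,A \right)} = \left(6 + 2 \left(-4\right)^{2}\right) I 5 = \left(6 + 2 \cdot 16\right) I 5 = \left(6 + 32\right) I 5 = 38 I 5 = 190 I$)
$\left(1806 - 3048\right) + h{\left(1 \cdot 2 - 1,-48 \right)} = \left(1806 - 3048\right) + 190 \left(1 \cdot 2 - 1\right) = -1242 + 190 \left(2 - 1\right) = -1242 + 190 \cdot 1 = -1242 + 190 = -1052$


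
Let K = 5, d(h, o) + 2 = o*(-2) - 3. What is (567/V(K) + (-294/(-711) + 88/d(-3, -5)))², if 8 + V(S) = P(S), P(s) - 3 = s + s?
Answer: 970011025/56169 ≈ 17270.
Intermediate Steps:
d(h, o) = -5 - 2*o (d(h, o) = -2 + (o*(-2) - 3) = -2 + (-2*o - 3) = -2 + (-3 - 2*o) = -5 - 2*o)
P(s) = 3 + 2*s (P(s) = 3 + (s + s) = 3 + 2*s)
V(S) = -5 + 2*S (V(S) = -8 + (3 + 2*S) = -5 + 2*S)
(567/V(K) + (-294/(-711) + 88/d(-3, -5)))² = (567/(-5 + 2*5) + (-294/(-711) + 88/(-5 - 2*(-5))))² = (567/(-5 + 10) + (-294*(-1/711) + 88/(-5 + 10)))² = (567/5 + (98/237 + 88/5))² = (567/5 + 21346/1185)² = (31145/237)² = 970011025/56169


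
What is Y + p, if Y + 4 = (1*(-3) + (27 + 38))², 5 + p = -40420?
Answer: -36585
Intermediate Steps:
p = -40425 (p = -5 - 40420 = -40425)
Y = 3840 (Y = -4 + (1*(-3) + (27 + 38))² = -4 + (-3 + 65)² = -4 + 62² = -4 + 3844 = 3840)
Y + p = 3840 - 40425 = -36585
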